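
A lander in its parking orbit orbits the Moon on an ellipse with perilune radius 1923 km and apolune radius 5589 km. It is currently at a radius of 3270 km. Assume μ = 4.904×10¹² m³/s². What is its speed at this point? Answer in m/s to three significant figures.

v ≈ 1300 m/s

Semi-major axis a = (r_p + r_a)/2 = 3756.0 km = 3.756×10⁶ m.
Vis-viva: v² = μ(2/r − 1/a) = 4.904×10¹² × (6.116×10⁻⁷ − 2.662×10⁻⁷) = 1.694×10⁶ m²/s².
v = 1301 m/s.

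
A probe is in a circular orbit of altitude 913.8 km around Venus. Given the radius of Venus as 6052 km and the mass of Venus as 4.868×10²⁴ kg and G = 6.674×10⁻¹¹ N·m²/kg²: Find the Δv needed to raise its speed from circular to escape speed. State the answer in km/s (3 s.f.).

μ = GM = 6.674×10⁻¹¹ × 4.868×10²⁴ = 3.249×10¹⁴ m³/s².
r = 6052 + 913.8 = 6965.8 km = 6.9658×10⁶ m.
Circular speed v_c = √(μ/r) = 6829 m/s.
Escape speed v_esc = √(2μ/r) = √2 × v_c = 9658 m/s.
Δv = v_esc − v_c = 2829 m/s = 2.829 km/s.

Δv ≈ 2.83 km/s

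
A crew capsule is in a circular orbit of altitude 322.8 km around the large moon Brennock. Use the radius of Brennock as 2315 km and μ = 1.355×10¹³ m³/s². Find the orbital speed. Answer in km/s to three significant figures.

v ≈ 2.27 km/s

r = 2315 + 322.8 = 2637.8 km = 2.6378×10⁶ m.
For a circular orbit v = √(μ/r) = √(1.355×10¹³ / 2.638×10⁶) = √(5.137×10⁶) = 2266 m/s.
That is 2.266 km/s.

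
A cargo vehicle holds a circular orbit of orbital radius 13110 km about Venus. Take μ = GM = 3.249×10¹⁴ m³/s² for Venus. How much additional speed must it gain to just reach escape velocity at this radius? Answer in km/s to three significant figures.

r = 13110 km = 1.311×10⁷ m.
Circular speed v_c = √(μ/r) = 4978 m/s.
Escape speed v_esc = √(2μ/r) = √2 × v_c = 7040 m/s.
Δv = v_esc − v_c = 2062 m/s = 2.062 km/s.

Δv ≈ 2.06 km/s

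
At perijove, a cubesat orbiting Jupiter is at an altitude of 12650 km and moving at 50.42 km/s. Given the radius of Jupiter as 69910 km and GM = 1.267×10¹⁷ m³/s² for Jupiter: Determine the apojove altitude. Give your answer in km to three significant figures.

apojove altitude ≈ 3.28×10⁵ km

r_p = 69910 + 12650 = 82560 km = 8.256×10⁷ m.
Specific energy ε = v²/2 − μ/r = -2.636×10⁸ J/kg, so a = −μ/(2ε) = 2.404×10⁸ m.
The apsides satisfy r_p + r_a = 2a, so the apojove radius is 2a − r_p = 3.982×10⁸ m = 3.9818×10⁵ km.
Apojove altitude = 3.9818×10⁵ − 69910 = 3.2827×10⁵ km.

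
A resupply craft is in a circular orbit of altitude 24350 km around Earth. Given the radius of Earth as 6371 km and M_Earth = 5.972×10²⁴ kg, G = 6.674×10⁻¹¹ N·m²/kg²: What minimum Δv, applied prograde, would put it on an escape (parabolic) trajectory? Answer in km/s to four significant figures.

Δv ≈ 1.492 km/s

μ = GM = 6.674×10⁻¹¹ × 5.972×10²⁴ = 3.986×10¹⁴ m³/s².
r = 6371 + 24350 = 30721 km = 3.0721×10⁷ m.
Circular speed v_c = √(μ/r) = 3602 m/s.
Escape speed v_esc = √(2μ/r) = √2 × v_c = 5094 m/s.
Δv = v_esc − v_c = 1492 m/s = 1.492 km/s.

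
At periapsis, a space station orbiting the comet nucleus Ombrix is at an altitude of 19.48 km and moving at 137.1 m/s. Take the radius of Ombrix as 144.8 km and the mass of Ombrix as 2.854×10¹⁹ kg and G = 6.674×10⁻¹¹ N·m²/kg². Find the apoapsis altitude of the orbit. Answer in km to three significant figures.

μ = GM = 6.674×10⁻¹¹ × 2.854×10¹⁹ = 1.905×10⁹ m³/s².
r_p = 144.8 + 19.48 = 164.28 km = 1.643×10⁵ m.
Specific energy ε = v²/2 − μ/r = -2.196×10³ J/kg, so a = −μ/(2ε) = 4.336×10⁵ m.
The apsides satisfy r_p + r_a = 2a, so the apoapsis radius is 2a − r_p = 7.029×10⁵ m = 702.94 km.
Apoapsis altitude = 702.94 − 144.8 = 558.14 km.

apoapsis altitude ≈ 558 km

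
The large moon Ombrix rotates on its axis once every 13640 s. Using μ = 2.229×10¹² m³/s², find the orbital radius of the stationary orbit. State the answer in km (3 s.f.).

A synchronous orbit has period T, so by Kepler's third law a = (μT²/4π²)^(1/3).
μT²/4π² = 2.229×10¹² × (1.364×10⁴)² / 39.48 = 1.050×10¹⁹ m³.
a = 2.190×10⁶ m = 2190.1 km.

r_sync ≈ 2190 km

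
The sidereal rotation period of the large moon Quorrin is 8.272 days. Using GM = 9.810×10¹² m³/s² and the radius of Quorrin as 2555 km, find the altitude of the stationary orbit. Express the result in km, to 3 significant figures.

h_sync ≈ 47700 km

T = 8.272 days = 7.147×10⁵ s.
A synchronous orbit has period T, so by Kepler's third law a = (μT²/4π²)^(1/3).
μT²/4π² = 9.810×10¹² × (7.147×10⁵)² / 39.48 = 1.269×10²³ m³.
a = 5.026×10⁷ m = 50256 km.
Altitude h = a − R = 50256 − 2555 = 47701 km.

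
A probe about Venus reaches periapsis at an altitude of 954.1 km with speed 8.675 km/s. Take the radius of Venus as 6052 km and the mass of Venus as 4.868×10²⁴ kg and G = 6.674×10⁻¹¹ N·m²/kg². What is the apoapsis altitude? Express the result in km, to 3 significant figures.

apoapsis altitude ≈ 24100 km

μ = GM = 6.674×10⁻¹¹ × 4.868×10²⁴ = 3.249×10¹⁴ m³/s².
r_p = 6052 + 954.1 = 7006.1 km = 7.006×10⁶ m.
Specific energy ε = v²/2 − μ/r = -8.745×10⁶ J/kg, so a = −μ/(2ε) = 1.858×10⁷ m.
The apsides satisfy r_p + r_a = 2a, so the apoapsis radius is 2a − r_p = 3.015×10⁷ m = 30147 km.
Apoapsis altitude = 30147 − 6052 = 24095 km.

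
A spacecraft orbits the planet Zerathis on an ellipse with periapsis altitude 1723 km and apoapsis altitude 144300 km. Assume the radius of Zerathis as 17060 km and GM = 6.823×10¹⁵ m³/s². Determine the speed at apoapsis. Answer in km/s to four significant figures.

r_p = 17060 + 1723 = 18783 km = 1.8783×10⁷ m.
r_a = 17060 + 144300 = 161360 km = 1.6136×10⁸ m.
Semi-major axis a = (r_p + r_a)/2 = 90072 km = 9.007×10⁷ m.
Vis-viva: v² = μ(2/r − 1/a) = 6.823×10¹⁵ × (1.239×10⁻⁸ − 1.110×10⁻⁸) = 8.818×10⁶ m²/s².
v = 2969 m/s = 2.969 km/s.

v ≈ 2.969 km/s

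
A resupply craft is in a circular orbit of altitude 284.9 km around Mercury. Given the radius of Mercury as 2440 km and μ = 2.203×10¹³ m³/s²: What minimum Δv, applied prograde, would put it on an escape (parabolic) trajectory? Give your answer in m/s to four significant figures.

r = 2440 + 284.9 = 2724.9 km = 2.7249×10⁶ m.
Circular speed v_c = √(μ/r) = 2843 m/s.
Escape speed v_esc = √(2μ/r) = √2 × v_c = 4021 m/s.
Δv = v_esc − v_c = 1178 m/s.

Δv ≈ 1178 m/s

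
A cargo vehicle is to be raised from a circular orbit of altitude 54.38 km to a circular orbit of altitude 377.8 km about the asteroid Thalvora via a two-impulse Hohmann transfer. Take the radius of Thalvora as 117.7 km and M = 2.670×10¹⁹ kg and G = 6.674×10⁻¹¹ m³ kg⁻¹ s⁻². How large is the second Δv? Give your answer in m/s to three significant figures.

Δv ≈ 16.9 m/s

μ = GM = 6.674×10⁻¹¹ × 2.670×10¹⁹ = 1.782×10⁹ m³/s².
r₁ = 117.7 + 54.38 = 172.08 km = 1.7208×10⁵ m.
r₂ = 117.7 + 377.8 = 495.50 km = 4.9550×10⁵ m.
Transfer ellipse a_t = (r₁ + r₂)/2 = 3.338×10⁵ m.
At r₁: circular v_c1 = √(μ/r₁) = 101.8 m/s; transfer-periapsis v_p = √[μ(2/r₁ − 1/a_t)] = 124.0 m/s.
At r₂: circular v_c2 = √(μ/r₂) = 59.97 m/s; transfer-apoapsis v_a = √[μ(2/r₂ − 1/a_t)] = 43.06 m/s.
Δv₂ = v_c2 − v_a = 16.91 m/s.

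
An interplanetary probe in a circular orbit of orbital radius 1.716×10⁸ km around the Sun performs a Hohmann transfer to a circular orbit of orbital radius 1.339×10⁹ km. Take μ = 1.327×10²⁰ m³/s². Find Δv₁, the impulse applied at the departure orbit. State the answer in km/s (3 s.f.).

r₁ = 1.716×10⁸ km = 1.716×10¹¹ m.
r₂ = 1.339×10⁹ km = 1.339×10¹² m.
Transfer ellipse a_t = (r₁ + r₂)/2 = 7.553×10¹¹ m.
At r₁: circular v_c1 = √(μ/r₁) = 27810 m/s; transfer-perihelion v_p = √[μ(2/r₁ − 1/a_t)] = 37030 m/s.
Δv₁ = v_p − v_c1 = 9218 m/s.
= 9.218 km/s.

Δv ≈ 9.22 km/s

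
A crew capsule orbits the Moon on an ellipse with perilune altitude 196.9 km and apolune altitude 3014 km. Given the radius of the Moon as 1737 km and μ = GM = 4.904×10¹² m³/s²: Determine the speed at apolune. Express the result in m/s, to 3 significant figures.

r_p = 1737 + 196.9 = 1933.9 km = 1.9339×10⁶ m.
r_a = 1737 + 3014 = 4751.0 km = 4.7510×10⁶ m.
Semi-major axis a = (r_p + r_a)/2 = 3342.4 km = 3.342×10⁶ m.
Vis-viva: v² = μ(2/r − 1/a) = 4.904×10¹² × (4.210×10⁻⁷ − 2.992×10⁻⁷) = 5.972×10⁵ m²/s².
v = 772.8 m/s.

v ≈ 773 m/s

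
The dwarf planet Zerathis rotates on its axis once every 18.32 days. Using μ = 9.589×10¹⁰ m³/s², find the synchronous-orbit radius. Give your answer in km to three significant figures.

T = 18.32 days = 1.583×10⁶ s.
A synchronous orbit has period T, so by Kepler's third law a = (μT²/4π²)^(1/3).
μT²/4π² = 9.589×10¹⁰ × (1.583×10⁶)² / 39.48 = 6.085×10²¹ m³.
a = 1.826×10⁷ m = 18257 km.

r_sync ≈ 18300 km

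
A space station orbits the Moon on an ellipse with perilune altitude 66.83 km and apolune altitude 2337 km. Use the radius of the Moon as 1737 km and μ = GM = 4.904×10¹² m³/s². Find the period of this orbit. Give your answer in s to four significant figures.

r_p = 1737 + 66.83 = 1803.8 km = 1.8038×10⁶ m.
r_a = 1737 + 2337 = 4074.0 km = 4.0740×10⁶ m.
Semi-major axis a = (r_p + r_a)/2 = (1803.8 + 4074.0)/2 = 2938.9 km = 2.939×10⁶ m.
By Kepler's third law T = 2π√(a³/μ) = 2π × 2.275×10³ = 1.430×10⁴ s.

T ≈ 14300 s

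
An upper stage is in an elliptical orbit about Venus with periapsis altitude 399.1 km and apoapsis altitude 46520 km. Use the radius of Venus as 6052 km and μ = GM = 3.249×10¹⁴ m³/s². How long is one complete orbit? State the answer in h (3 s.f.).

T ≈ 15.5 h

r_p = 6052 + 399.1 = 6451.1 km = 6.4511×10⁶ m.
r_a = 6052 + 46520 = 52572 km = 5.2572×10⁷ m.
Semi-major axis a = (r_p + r_a)/2 = (6451.1 + 52572)/2 = 29512 km = 2.951×10⁷ m.
By Kepler's third law T = 2π√(a³/μ) = 2π × 8.894×10³ = 5.588×10⁴ s.
= 15.52 h.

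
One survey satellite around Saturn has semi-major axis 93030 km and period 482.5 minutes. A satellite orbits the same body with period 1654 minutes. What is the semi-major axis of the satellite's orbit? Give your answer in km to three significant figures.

Kepler's third law: a³ ∝ T², so a₂ = a₁ (T₂/T₁)^(2/3).
T₂/T₁ = 3.428, (T₂/T₁)^(2/3) = 2.273.
a₂ = 93030 × 2.273 = 2.115×10⁵ km.

a₂ ≈ 2.12×10⁵ km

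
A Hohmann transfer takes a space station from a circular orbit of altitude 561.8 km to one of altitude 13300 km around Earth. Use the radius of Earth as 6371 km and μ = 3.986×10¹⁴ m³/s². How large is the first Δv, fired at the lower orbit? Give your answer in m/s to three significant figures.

r₁ = 6371 + 561.8 = 6932.8 km = 6.9328×10⁶ m.
r₂ = 6371 + 13300 = 19671 km = 1.9671×10⁷ m.
Transfer ellipse a_t = (r₁ + r₂)/2 = 1.330×10⁷ m.
At r₁: circular v_c1 = √(μ/r₁) = 7583 m/s; transfer-perigee v_p = √[μ(2/r₁ − 1/a_t)] = 9221 m/s.
Δv₁ = v_p − v_c1 = 1638 m/s.

Δv ≈ 1640 m/s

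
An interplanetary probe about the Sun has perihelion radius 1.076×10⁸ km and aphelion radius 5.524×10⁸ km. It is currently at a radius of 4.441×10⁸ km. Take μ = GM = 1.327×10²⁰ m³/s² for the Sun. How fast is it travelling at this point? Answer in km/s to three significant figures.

Semi-major axis a = (r_p + r_a)/2 = 3.3000×10⁸ km = 3.300×10¹¹ m.
Vis-viva: v² = μ(2/r − 1/a) = 1.327×10²⁰ × (4.503×10⁻¹² − 3.030×10⁻¹²) = 1.955×10⁸ m²/s².
v = 13980 m/s = 13.98 km/s.

v ≈ 14.0 km/s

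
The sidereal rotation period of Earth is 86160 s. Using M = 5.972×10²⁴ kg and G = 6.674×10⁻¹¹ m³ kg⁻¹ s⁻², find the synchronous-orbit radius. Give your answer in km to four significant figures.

μ = GM = 6.674×10⁻¹¹ × 5.972×10²⁴ = 3.986×10¹⁴ m³/s².
A synchronous orbit has period T, so by Kepler's third law a = (μT²/4π²)^(1/3).
μT²/4π² = 3.986×10¹⁴ × (8.616×10⁴)² / 39.48 = 7.495×10²² m³.
a = 4.216×10⁷ m = 42162 km.

r_sync ≈ 42160 km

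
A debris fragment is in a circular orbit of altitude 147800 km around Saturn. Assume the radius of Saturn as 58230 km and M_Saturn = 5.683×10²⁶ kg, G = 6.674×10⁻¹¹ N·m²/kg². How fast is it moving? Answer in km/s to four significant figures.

μ = GM = 6.674×10⁻¹¹ × 5.683×10²⁶ = 3.793×10¹⁶ m³/s².
r = 58230 + 147800 = 206030 km = 2.0603×10⁸ m.
For a circular orbit v = √(μ/r) = √(3.793×10¹⁶ / 2.060×10⁸) = √(1.841×10⁸) = 13570 m/s.
That is 13.57 km/s.

v ≈ 13.57 km/s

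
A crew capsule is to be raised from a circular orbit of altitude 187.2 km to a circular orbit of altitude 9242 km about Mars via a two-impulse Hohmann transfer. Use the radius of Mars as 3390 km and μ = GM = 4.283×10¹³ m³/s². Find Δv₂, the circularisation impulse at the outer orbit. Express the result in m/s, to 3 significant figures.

r₁ = 3390 + 187.2 = 3577.2 km = 3.5772×10⁶ m.
r₂ = 3390 + 9242 = 12632 km = 1.2632×10⁷ m.
Transfer ellipse a_t = (r₁ + r₂)/2 = 8.105×10⁶ m.
At r₁: circular v_c1 = √(μ/r₁) = 3460 m/s; transfer-periapsis v_p = √[μ(2/r₁ − 1/a_t)] = 4320 m/s.
At r₂: circular v_c2 = √(μ/r₂) = 1841 m/s; transfer-apoapsis v_a = √[μ(2/r₂ − 1/a_t)] = 1223 m/s.
Δv₂ = v_c2 − v_a = 618.0 m/s.

Δv ≈ 618 m/s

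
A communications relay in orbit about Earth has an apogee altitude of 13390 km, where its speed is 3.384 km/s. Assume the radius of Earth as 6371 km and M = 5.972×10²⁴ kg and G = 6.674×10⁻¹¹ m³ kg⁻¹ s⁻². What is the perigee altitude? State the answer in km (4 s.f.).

perigee altitude ≈ 1463 km

μ = GM = 6.674×10⁻¹¹ × 5.972×10²⁴ = 3.986×10¹⁴ m³/s².
r_a = 6371 + 13390 = 19761 km = 1.976×10⁷ m.
Specific energy ε = v²/2 − μ/r = -1.444×10⁷ J/kg, so a = −μ/(2ε) = 1.380×10⁷ m.
The apsides satisfy r_p + r_a = 2a, so the perigee radius is 2a − r_a = 7.834×10⁶ m = 7833.5 km.
Perigee altitude = 7833.5 − 6371 = 1462.5 km.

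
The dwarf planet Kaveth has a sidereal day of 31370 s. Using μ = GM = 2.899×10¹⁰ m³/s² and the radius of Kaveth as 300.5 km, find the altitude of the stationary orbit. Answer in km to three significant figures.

A synchronous orbit has period T, so by Kepler's third law a = (μT²/4π²)^(1/3).
μT²/4π² = 2.899×10¹⁰ × (3.137×10⁴)² / 39.48 = 7.226×10¹⁷ m³.
a = 8.974×10⁵ m = 897.37 km.
Altitude h = a − R = 897.37 − 300.5 = 596.87 km.

h_sync ≈ 597 km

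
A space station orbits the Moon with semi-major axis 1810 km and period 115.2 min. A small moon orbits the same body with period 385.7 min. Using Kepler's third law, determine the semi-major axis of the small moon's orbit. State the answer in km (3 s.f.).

a₂ ≈ 4050 km

Kepler's third law: a³ ∝ T², so a₂ = a₁ (T₂/T₁)^(2/3).
T₂/T₁ = 3.348, (T₂/T₁)^(2/3) = 2.238.
a₂ = 1810 × 2.238 = 4051 km.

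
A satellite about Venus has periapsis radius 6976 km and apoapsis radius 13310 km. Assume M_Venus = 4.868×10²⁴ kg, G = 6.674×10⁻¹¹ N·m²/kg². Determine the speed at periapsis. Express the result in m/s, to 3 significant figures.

v ≈ 7820 m/s

μ = GM = 6.674×10⁻¹¹ × 4.868×10²⁴ = 3.249×10¹⁴ m³/s².
Semi-major axis a = (r_p + r_a)/2 = 10143 km = 1.014×10⁷ m.
Vis-viva: v² = μ(2/r − 1/a) = 3.249×10¹⁴ × (2.867×10⁻⁷ − 9.859×10⁻⁸) = 6.111×10⁷ m²/s².
v = 7818 m/s.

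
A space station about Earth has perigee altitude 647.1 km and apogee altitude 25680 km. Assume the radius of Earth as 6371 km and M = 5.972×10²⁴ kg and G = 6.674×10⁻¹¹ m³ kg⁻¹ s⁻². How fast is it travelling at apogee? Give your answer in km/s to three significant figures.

v ≈ 2.11 km/s

μ = GM = 6.674×10⁻¹¹ × 5.972×10²⁴ = 3.986×10¹⁴ m³/s².
r_p = 6371 + 647.1 = 7018.1 km = 7.0181×10⁶ m.
r_a = 6371 + 25680 = 32051 km = 3.2051×10⁷ m.
Semi-major axis a = (r_p + r_a)/2 = 19535 km = 1.953×10⁷ m.
Vis-viva: v² = μ(2/r − 1/a) = 3.986×10¹⁴ × (6.240×10⁻⁸ − 5.119×10⁻⁸) = 4.468×10⁶ m²/s².
v = 2114 m/s = 2.114 km/s.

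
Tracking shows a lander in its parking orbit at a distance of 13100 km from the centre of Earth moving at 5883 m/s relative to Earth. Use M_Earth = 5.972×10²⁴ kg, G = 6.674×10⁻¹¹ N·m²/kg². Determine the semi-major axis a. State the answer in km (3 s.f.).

μ = GM = 6.674×10⁻¹¹ × 5.972×10²⁴ = 3.986×10¹⁴ m³/s².
r = 1.310×10⁷ m.
Specific orbital energy ε = v²/2 − μ/r = (5883)²/2 − 3.986×10¹⁴/1.310×10⁷ = -1.312×10⁷ J/kg.
Since ε = −μ/(2a), a = −μ/(2ε) = 1.519×10⁷ m = 15189 km.

a ≈ 15200 km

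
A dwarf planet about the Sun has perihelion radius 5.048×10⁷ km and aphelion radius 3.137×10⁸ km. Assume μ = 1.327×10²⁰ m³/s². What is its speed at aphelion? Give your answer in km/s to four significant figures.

Semi-major axis a = (r_p + r_a)/2 = 1.8209×10⁸ km = 1.821×10¹¹ m.
Vis-viva: v² = μ(2/r − 1/a) = 1.327×10²⁰ × (6.376×10⁻¹² − 5.492×10⁻¹²) = 1.173×10⁸ m²/s².
v = 10830 m/s = 10.83 km/s.

v ≈ 10.83 km/s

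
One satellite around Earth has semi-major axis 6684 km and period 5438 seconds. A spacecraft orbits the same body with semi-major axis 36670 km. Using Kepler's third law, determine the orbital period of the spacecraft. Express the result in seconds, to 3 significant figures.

T₂ ≈ 69900 seconds

Kepler's third law: T² ∝ a³, so T₂ = T₁ (a₂/a₁)^(3/2).
a₂/a₁ = 5.486, (a₂/a₁)^(3/2) = 12.85.
T₂ = 5438 × 12.85 = 69880 seconds.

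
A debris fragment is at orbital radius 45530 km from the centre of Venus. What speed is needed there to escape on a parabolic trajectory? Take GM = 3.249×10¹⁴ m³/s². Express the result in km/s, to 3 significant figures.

r = 45530 km = 4.553×10⁷ m.
Escape speed v_esc = √(2μ/r) = √(2 × 3.249×10¹⁴ / 4.553×10⁷) = √(1.427×10⁷) = 3778 m/s.
= 3.778 km/s.

v_esc ≈ 3.78 km/s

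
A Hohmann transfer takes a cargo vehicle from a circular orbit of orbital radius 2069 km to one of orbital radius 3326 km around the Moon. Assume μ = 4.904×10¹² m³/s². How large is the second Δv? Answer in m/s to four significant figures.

r₁ = 2069 km = 2.069×10⁶ m.
r₂ = 3326 km = 3.326×10⁶ m.
Transfer ellipse a_t = (r₁ + r₂)/2 = 2.698×10⁶ m.
At r₁: circular v_c1 = √(μ/r₁) = 1540 m/s; transfer-perilune v_p = √[μ(2/r₁ − 1/a_t)] = 1710 m/s.
At r₂: circular v_c2 = √(μ/r₂) = 1214 m/s; transfer-apolune v_a = √[μ(2/r₂ − 1/a_t)] = 1063 m/s.
Δv₂ = v_c2 − v_a = 150.8 m/s.

Δv ≈ 150.8 m/s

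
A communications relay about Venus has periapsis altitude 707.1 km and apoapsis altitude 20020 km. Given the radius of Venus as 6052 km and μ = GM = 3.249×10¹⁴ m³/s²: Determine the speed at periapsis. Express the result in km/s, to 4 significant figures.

v ≈ 8.738 km/s

r_p = 6052 + 707.1 = 6759.1 km = 6.7591×10⁶ m.
r_a = 6052 + 20020 = 26072 km = 2.6072×10⁷ m.
Semi-major axis a = (r_p + r_a)/2 = 16416 km = 1.642×10⁷ m.
Vis-viva: v² = μ(2/r − 1/a) = 3.249×10¹⁴ × (2.959×10⁻⁷ − 6.092×10⁻⁸) = 7.634×10⁷ m²/s².
v = 8738 m/s = 8.738 km/s.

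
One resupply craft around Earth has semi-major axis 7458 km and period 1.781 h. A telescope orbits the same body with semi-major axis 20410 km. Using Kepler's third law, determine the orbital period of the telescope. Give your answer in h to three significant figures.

Kepler's third law: T² ∝ a³, so T₂ = T₁ (a₂/a₁)^(3/2).
a₂/a₁ = 2.737, (a₂/a₁)^(3/2) = 4.527.
T₂ = 1.781 × 4.527 = 8.063 h.

T₂ ≈ 8.06 h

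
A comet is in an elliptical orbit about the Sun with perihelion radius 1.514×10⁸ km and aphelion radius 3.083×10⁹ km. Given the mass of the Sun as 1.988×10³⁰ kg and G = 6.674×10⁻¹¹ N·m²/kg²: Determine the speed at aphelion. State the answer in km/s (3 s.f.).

v ≈ 2.01 km/s

μ = GM = 6.674×10⁻¹¹ × 1.988×10³⁰ = 1.327×10²⁰ m³/s².
Semi-major axis a = (r_p + r_a)/2 = 1.6172×10⁹ km = 1.617×10¹² m.
Vis-viva: v² = μ(2/r − 1/a) = 1.327×10²⁰ × (6.487×10⁻¹³ − 6.184×10⁻¹³) = 4.029×10⁶ m²/s².
v = 2007 m/s = 2.007 km/s.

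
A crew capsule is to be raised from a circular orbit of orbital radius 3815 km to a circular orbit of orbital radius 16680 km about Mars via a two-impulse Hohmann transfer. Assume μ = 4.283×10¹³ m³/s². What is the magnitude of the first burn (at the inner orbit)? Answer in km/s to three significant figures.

Δv ≈ 0.924 km/s

r₁ = 3815 km = 3.815×10⁶ m.
r₂ = 16680 km = 1.668×10⁷ m.
Transfer ellipse a_t = (r₁ + r₂)/2 = 1.025×10⁷ m.
At r₁: circular v_c1 = √(μ/r₁) = 3351 m/s; transfer-periapsis v_p = √[μ(2/r₁ − 1/a_t)] = 4275 m/s.
Δv₁ = v_p − v_c1 = 924.2 m/s.
= 0.9242 km/s.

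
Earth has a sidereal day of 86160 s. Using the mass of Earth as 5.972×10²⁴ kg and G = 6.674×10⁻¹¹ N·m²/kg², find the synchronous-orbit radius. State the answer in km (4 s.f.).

μ = GM = 6.674×10⁻¹¹ × 5.972×10²⁴ = 3.986×10¹⁴ m³/s².
A synchronous orbit has period T, so by Kepler's third law a = (μT²/4π²)^(1/3).
μT²/4π² = 3.986×10¹⁴ × (8.616×10⁴)² / 39.48 = 7.495×10²² m³.
a = 4.216×10⁷ m = 42162 km.

r_sync ≈ 42160 km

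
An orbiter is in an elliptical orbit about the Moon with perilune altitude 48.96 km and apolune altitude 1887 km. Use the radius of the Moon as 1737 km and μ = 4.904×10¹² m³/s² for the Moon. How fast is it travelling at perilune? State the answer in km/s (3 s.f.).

v ≈ 1.92 km/s

r_p = 1737 + 48.96 = 1786.0 km = 1.7860×10⁶ m.
r_a = 1737 + 1887 = 3624.0 km = 3.6240×10⁶ m.
Semi-major axis a = (r_p + r_a)/2 = 2705.0 km = 2.705×10⁶ m.
Vis-viva: v² = μ(2/r − 1/a) = 4.904×10¹² × (1.120×10⁻⁶ − 3.697×10⁻⁷) = 3.679×10⁶ m²/s².
v = 1918 m/s = 1.918 km/s.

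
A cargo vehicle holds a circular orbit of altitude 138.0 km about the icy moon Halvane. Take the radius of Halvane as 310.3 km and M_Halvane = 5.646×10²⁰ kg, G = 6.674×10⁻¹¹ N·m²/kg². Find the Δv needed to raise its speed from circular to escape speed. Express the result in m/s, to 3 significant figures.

Δv ≈ 120 m/s

μ = GM = 6.674×10⁻¹¹ × 5.646×10²⁰ = 3.768×10¹⁰ m³/s².
r = 310.3 + 138.0 = 448.30 km = 4.4830×10⁵ m.
Circular speed v_c = √(μ/r) = 289.9 m/s.
Escape speed v_esc = √(2μ/r) = √2 × v_c = 410.0 m/s.
Δv = v_esc − v_c = 120.1 m/s.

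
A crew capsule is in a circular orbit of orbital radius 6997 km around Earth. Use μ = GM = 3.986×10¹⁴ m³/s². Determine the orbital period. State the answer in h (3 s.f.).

r = 6997 km = 6.997×10⁶ m.
Kepler's third law: T = 2π√(r³/μ) = 2π√((6.997×10⁶)³ / 3.986×10¹⁴).
r³/μ = 8.594×10⁵ s², so T = 2π × 9.270×10² = 5.825×10³ s.
Converting: 5.825×10³ s ÷ 3600 = 1.618 h.

T ≈ 1.62 h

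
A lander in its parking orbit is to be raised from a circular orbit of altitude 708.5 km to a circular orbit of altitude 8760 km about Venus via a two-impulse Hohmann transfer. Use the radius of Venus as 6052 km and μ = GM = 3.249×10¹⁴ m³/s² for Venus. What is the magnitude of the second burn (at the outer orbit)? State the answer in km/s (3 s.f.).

Δv ≈ 0.976 km/s

r₁ = 6052 + 708.5 = 6760.5 km = 6.7605×10⁶ m.
r₂ = 6052 + 8760 = 14812 km = 1.4812×10⁷ m.
Transfer ellipse a_t = (r₁ + r₂)/2 = 1.079×10⁷ m.
At r₁: circular v_c1 = √(μ/r₁) = 6932 m/s; transfer-periapsis v_p = √[μ(2/r₁ − 1/a_t)] = 8124 m/s.
At r₂: circular v_c2 = √(μ/r₂) = 4683 m/s; transfer-apoapsis v_a = √[μ(2/r₂ − 1/a_t)] = 3708 m/s.
Δv₂ = v_c2 − v_a = 975.6 m/s.
= 0.9756 km/s.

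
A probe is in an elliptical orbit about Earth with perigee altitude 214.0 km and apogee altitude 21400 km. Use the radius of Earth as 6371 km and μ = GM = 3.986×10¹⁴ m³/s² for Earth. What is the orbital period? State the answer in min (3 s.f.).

r_p = 6371 + 214.0 = 6585.0 km = 6.5850×10⁶ m.
r_a = 6371 + 21400 = 27771 km = 2.7771×10⁷ m.
Semi-major axis a = (r_p + r_a)/2 = (6585.0 + 27771)/2 = 17178 km = 1.718×10⁷ m.
By Kepler's third law T = 2π√(a³/μ) = 2π × 3.566×10³ = 2.241×10⁴ s.
= 373.4 min.

T ≈ 373 min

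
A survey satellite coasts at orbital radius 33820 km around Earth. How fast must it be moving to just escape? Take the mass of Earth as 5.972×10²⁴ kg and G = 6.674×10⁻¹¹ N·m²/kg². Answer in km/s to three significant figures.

v_esc ≈ 4.85 km/s

μ = GM = 6.674×10⁻¹¹ × 5.972×10²⁴ = 3.986×10¹⁴ m³/s².
r = 33820 km = 3.382×10⁷ m.
Escape speed v_esc = √(2μ/r) = √(2 × 3.986×10¹⁴ / 3.382×10⁷) = √(2.357×10⁷) = 4855 m/s.
= 4.855 km/s.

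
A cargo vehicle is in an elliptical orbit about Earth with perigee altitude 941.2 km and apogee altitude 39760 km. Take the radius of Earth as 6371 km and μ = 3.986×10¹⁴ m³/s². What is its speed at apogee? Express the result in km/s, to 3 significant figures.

r_p = 6371 + 941.2 = 7312.2 km = 7.3122×10⁶ m.
r_a = 6371 + 39760 = 46131 km = 4.6131×10⁷ m.
Semi-major axis a = (r_p + r_a)/2 = 26722 km = 2.672×10⁷ m.
Vis-viva: v² = μ(2/r − 1/a) = 3.986×10¹⁴ × (4.335×10⁻⁸ − 3.742×10⁻⁸) = 2.364×10⁶ m²/s².
v = 1538 m/s = 1.538 km/s.

v ≈ 1.54 km/s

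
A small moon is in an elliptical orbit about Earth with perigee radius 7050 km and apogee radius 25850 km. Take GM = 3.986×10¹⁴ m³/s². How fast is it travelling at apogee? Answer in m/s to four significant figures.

v ≈ 2571 m/s

Semi-major axis a = (r_p + r_a)/2 = 16450 km = 1.645×10⁷ m.
Vis-viva: v² = μ(2/r − 1/a) = 3.986×10¹⁴ × (7.737×10⁻⁸ − 6.079×10⁻⁸) = 6.608×10⁶ m²/s².
v = 2571 m/s.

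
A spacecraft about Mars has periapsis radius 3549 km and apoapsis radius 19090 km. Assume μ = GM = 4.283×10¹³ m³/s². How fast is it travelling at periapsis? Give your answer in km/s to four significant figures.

Semi-major axis a = (r_p + r_a)/2 = 11320 km = 1.132×10⁷ m.
Vis-viva: v² = μ(2/r − 1/a) = 4.283×10¹³ × (5.635×10⁻⁷ − 8.834×10⁻⁸) = 2.035×10⁷ m²/s².
v = 4511 m/s = 4.511 km/s.

v ≈ 4.511 km/s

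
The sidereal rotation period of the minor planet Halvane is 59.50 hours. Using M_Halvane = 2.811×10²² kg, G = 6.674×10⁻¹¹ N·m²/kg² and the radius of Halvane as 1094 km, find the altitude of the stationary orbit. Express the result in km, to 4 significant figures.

μ = GM = 6.674×10⁻¹¹ × 2.811×10²² = 1.876×10¹² m³/s².
T = 59.50 hours = 2.142×10⁵ s.
A synchronous orbit has period T, so by Kepler's third law a = (μT²/4π²)^(1/3).
μT²/4π² = 1.876×10¹² × (2.142×10⁵)² / 39.48 = 2.180×10²¹ m³.
a = 1.297×10⁷ m = 12967 km.
Altitude h = a − R = 12967 − 1094 = 11873 km.

h_sync ≈ 11870 km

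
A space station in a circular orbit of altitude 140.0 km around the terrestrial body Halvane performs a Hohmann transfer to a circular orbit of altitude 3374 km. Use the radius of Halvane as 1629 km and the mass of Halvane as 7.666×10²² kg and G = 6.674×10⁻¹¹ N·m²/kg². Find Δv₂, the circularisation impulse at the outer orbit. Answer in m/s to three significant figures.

Δv ≈ 280 m/s

μ = GM = 6.674×10⁻¹¹ × 7.666×10²² = 5.116×10¹² m³/s².
r₁ = 1629 + 140.0 = 1769.0 km = 1.7690×10⁶ m.
r₂ = 1629 + 3374 = 5003.0 km = 5.0030×10⁶ m.
Transfer ellipse a_t = (r₁ + r₂)/2 = 3.386×10⁶ m.
At r₁: circular v_c1 = √(μ/r₁) = 1701 m/s; transfer-periapsis v_p = √[μ(2/r₁ − 1/a_t)] = 2067 m/s.
At r₂: circular v_c2 = √(μ/r₂) = 1011 m/s; transfer-apoapsis v_a = √[μ(2/r₂ − 1/a_t)] = 730.9 m/s.
Δv₂ = v_c2 − v_a = 280.3 m/s.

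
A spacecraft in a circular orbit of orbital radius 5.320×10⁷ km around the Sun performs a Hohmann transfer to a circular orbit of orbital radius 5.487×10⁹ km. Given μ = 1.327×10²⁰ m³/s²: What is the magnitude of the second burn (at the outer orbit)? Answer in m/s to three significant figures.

r₁ = 5.320×10⁷ km = 5.320×10¹⁰ m.
r₂ = 5.487×10⁹ km = 5.487×10¹² m.
Transfer ellipse a_t = (r₁ + r₂)/2 = 2.770×10¹² m.
At r₁: circular v_c1 = √(μ/r₁) = 49940 m/s; transfer-perihelion v_p = √[μ(2/r₁ − 1/a_t)] = 70290 m/s.
At r₂: circular v_c2 = √(μ/r₂) = 4918 m/s; transfer-aphelion v_a = √[μ(2/r₂ − 1/a_t)] = 681.5 m/s.
Δv₂ = v_c2 − v_a = 4236 m/s.

Δv ≈ 4240 m/s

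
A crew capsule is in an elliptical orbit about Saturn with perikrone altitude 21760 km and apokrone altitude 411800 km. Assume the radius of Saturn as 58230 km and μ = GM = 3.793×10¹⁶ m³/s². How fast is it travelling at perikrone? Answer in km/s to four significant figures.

v ≈ 28.47 km/s

r_p = 58230 + 21760 = 79990 km = 7.9990×10⁷ m.
r_a = 58230 + 411800 = 470030 km = 4.7003×10⁸ m.
Semi-major axis a = (r_p + r_a)/2 = 2.7501×10⁵ km = 2.750×10⁸ m.
Vis-viva: v² = μ(2/r − 1/a) = 3.793×10¹⁶ × (2.500×10⁻⁸ − 3.636×10⁻⁹) = 8.104×10⁸ m²/s².
v = 28470 m/s = 28.47 km/s.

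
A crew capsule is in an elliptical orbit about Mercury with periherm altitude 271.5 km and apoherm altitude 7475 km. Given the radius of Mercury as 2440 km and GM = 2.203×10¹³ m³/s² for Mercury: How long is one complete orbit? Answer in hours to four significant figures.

T ≈ 5.899 hours

r_p = 2440 + 271.5 = 2711.5 km = 2.7115×10⁶ m.
r_a = 2440 + 7475 = 9915.0 km = 9.9150×10⁶ m.
Semi-major axis a = (r_p + r_a)/2 = (2711.5 + 9915.0)/2 = 6313.2 km = 6.313×10⁶ m.
By Kepler's third law T = 2π√(a³/μ) = 2π × 3.380×10³ = 2.123×10⁴ s.
= 5.899 hours.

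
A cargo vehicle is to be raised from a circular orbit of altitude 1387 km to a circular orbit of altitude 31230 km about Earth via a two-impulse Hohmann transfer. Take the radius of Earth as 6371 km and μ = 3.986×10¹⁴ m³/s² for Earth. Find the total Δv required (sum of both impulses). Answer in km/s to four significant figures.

Δv_total ≈ 3.413 km/s

r₁ = 6371 + 1387 = 7758.0 km = 7.7580×10⁶ m.
r₂ = 6371 + 31230 = 37601 km = 3.7601×10⁷ m.
Transfer ellipse a_t = (r₁ + r₂)/2 = 2.268×10⁷ m.
At r₁: circular v_c1 = √(μ/r₁) = 7168 m/s; transfer-perigee v_p = √[μ(2/r₁ − 1/a_t)] = 9229 m/s.
Δv₁ = v_p − v_c1 = 2062 m/s.
At r₂: circular v_c2 = √(μ/r₂) = 3256 m/s; transfer-apogee v_a = √[μ(2/r₂ − 1/a_t)] = 1904 m/s.
Δv₂ = v_c2 − v_a = 1352 m/s.
Total Δv = Δv₁ + Δv₂ = 3413 m/s = 3.413 km/s.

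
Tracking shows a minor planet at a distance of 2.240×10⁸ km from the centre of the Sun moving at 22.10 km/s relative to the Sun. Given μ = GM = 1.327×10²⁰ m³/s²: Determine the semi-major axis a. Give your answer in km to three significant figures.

a ≈ 1.91×10⁸ km

r = 2.240×10¹¹ m.
Vis-viva rearranged: 1/a = 2/r − v²/μ = 8.929×10⁻¹² − 3.681×10⁻¹² = 5.248×10⁻¹² m⁻¹.
a = 1.905×10¹¹ m = 1.9055×10⁸ km.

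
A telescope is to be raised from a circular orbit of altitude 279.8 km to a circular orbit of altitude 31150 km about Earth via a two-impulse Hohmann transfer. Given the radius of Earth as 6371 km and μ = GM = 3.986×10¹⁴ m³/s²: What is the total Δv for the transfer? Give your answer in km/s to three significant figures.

Δv_total ≈ 3.82 km/s

r₁ = 6371 + 279.8 = 6650.8 km = 6.6508×10⁶ m.
r₂ = 6371 + 31150 = 37521 km = 3.7521×10⁷ m.
Transfer ellipse a_t = (r₁ + r₂)/2 = 2.209×10⁷ m.
At r₁: circular v_c1 = √(μ/r₁) = 7742 m/s; transfer-perigee v_p = √[μ(2/r₁ − 1/a_t)] = 10090 m/s.
Δv₁ = v_p − v_c1 = 2349 m/s.
At r₂: circular v_c2 = √(μ/r₂) = 3259 m/s; transfer-apogee v_a = √[μ(2/r₂ − 1/a_t)] = 1789 m/s.
Δv₂ = v_c2 − v_a = 1471 m/s.
Total Δv = Δv₁ + Δv₂ = 3820 m/s = 3.820 km/s.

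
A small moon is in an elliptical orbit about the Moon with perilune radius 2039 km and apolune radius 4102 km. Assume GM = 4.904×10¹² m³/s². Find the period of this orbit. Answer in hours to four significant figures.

Semi-major axis a = (r_p + r_a)/2 = (2039.0 + 4102.0)/2 = 3070.5 km = 3.070×10⁶ m.
By Kepler's third law T = 2π√(a³/μ) = 2π × 2.430×10³ = 1.527×10⁴ s.
= 4.240 hours.

T ≈ 4.240 hours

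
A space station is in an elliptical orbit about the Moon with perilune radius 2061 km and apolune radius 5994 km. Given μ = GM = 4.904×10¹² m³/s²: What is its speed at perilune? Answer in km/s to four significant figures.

Semi-major axis a = (r_p + r_a)/2 = 4027.5 km = 4.028×10⁶ m.
Vis-viva: v² = μ(2/r − 1/a) = 4.904×10¹² × (9.704×10⁻⁷ − 2.483×10⁻⁷) = 3.541×10⁶ m²/s².
v = 1882 m/s = 1.882 km/s.

v ≈ 1.882 km/s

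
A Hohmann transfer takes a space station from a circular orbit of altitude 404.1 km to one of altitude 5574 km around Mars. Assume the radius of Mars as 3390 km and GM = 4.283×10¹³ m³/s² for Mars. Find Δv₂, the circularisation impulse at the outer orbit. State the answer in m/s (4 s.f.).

Δv ≈ 500.1 m/s

r₁ = 3390 + 404.1 = 3794.1 km = 3.7941×10⁶ m.
r₂ = 3390 + 5574 = 8964.0 km = 8.9640×10⁶ m.
Transfer ellipse a_t = (r₁ + r₂)/2 = 6.379×10⁶ m.
At r₁: circular v_c1 = √(μ/r₁) = 3360 m/s; transfer-periapsis v_p = √[μ(2/r₁ − 1/a_t)] = 3983 m/s.
At r₂: circular v_c2 = √(μ/r₂) = 2186 m/s; transfer-apoapsis v_a = √[μ(2/r₂ − 1/a_t)] = 1686 m/s.
Δv₂ = v_c2 − v_a = 500.1 m/s.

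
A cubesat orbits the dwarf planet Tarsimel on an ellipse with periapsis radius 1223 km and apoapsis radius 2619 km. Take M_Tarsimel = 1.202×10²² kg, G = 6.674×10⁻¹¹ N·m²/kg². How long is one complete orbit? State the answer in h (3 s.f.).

T ≈ 5.19 h

μ = GM = 6.674×10⁻¹¹ × 1.202×10²² = 8.022×10¹¹ m³/s².
Semi-major axis a = (r_p + r_a)/2 = (1223.0 + 2619.0)/2 = 1921.0 km = 1.921×10⁶ m.
By Kepler's third law T = 2π√(a³/μ) = 2π × 2.973×10³ = 1.868×10⁴ s.
= 5.188 h.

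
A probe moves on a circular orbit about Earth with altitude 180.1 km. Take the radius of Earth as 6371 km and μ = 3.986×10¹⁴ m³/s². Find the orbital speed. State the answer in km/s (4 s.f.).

r = 6371 + 180.1 = 6551.1 km = 6.5511×10⁶ m.
For a circular orbit v = √(μ/r) = √(3.986×10¹⁴ / 6.551×10⁶) = √(6.084×10⁷) = 7800 m/s.
That is 7.800 km/s.

v ≈ 7.800 km/s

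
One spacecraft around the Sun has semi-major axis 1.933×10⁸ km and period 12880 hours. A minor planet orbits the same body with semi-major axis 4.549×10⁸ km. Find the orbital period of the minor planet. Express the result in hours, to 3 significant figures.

Kepler's third law: T² ∝ a³, so T₂ = T₁ (a₂/a₁)^(3/2).
a₂/a₁ = 2.353, (a₂/a₁)^(3/2) = 3.610.
T₂ = 12880 × 3.610 = 46500 hours.

T₂ ≈ 46500 hours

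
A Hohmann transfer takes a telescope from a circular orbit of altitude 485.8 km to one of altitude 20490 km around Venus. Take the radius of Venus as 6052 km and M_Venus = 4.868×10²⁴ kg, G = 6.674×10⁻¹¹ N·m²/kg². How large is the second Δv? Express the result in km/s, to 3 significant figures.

Δv ≈ 1.30 km/s

μ = GM = 6.674×10⁻¹¹ × 4.868×10²⁴ = 3.249×10¹⁴ m³/s².
r₁ = 6052 + 485.8 = 6537.8 km = 6.5378×10⁶ m.
r₂ = 6052 + 20490 = 26542 km = 2.6542×10⁷ m.
Transfer ellipse a_t = (r₁ + r₂)/2 = 1.654×10⁷ m.
At r₁: circular v_c1 = √(μ/r₁) = 7049 m/s; transfer-periapsis v_p = √[μ(2/r₁ − 1/a_t)] = 8930 m/s.
At r₂: circular v_c2 = √(μ/r₂) = 3499 m/s; transfer-apoapsis v_a = √[μ(2/r₂ − 1/a_t)] = 2200 m/s.
Δv₂ = v_c2 − v_a = 1299 m/s.
= 1.299 km/s.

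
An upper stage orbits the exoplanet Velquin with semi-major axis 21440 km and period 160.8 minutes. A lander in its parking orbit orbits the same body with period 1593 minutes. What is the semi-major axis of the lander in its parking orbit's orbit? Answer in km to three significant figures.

a₂ ≈ 98900 km

Kepler's third law: a³ ∝ T², so a₂ = a₁ (T₂/T₁)^(2/3).
T₂/T₁ = 9.907, (T₂/T₁)^(2/3) = 4.613.
a₂ = 21440 × 4.613 = 98900 km.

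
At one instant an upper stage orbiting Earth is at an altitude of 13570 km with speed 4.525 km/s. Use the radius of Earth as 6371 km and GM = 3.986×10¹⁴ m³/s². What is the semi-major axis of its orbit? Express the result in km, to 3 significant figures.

a ≈ 20400 km

r = 6371 + 13570 = 19941 km = 1.994×10⁷ m.
Specific orbital energy ε = v²/2 − μ/r = (4525)²/2 − 3.986×10¹⁴/1.994×10⁷ = -9.751×10⁶ J/kg.
Since ε = −μ/(2a), a = −μ/(2ε) = 2.044×10⁷ m = 20439 km.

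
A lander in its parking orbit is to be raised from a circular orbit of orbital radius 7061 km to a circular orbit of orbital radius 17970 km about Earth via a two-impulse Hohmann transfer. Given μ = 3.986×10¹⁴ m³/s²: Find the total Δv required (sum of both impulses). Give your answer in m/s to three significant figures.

r₁ = 7061 km = 7.061×10⁶ m.
r₂ = 17970 km = 1.797×10⁷ m.
Transfer ellipse a_t = (r₁ + r₂)/2 = 1.252×10⁷ m.
At r₁: circular v_c1 = √(μ/r₁) = 7513 m/s; transfer-perigee v_p = √[μ(2/r₁ − 1/a_t)] = 9003 m/s.
Δv₁ = v_p − v_c1 = 1490 m/s.
At r₂: circular v_c2 = √(μ/r₂) = 4710 m/s; transfer-apogee v_a = √[μ(2/r₂ − 1/a_t)] = 3538 m/s.
Δv₂ = v_c2 − v_a = 1172 m/s.
Total Δv = Δv₁ + Δv₂ = 2662 m/s.

Δv_total ≈ 2660 m/s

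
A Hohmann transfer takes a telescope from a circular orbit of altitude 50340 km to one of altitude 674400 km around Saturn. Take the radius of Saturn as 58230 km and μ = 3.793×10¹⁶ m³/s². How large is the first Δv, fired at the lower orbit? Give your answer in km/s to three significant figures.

Δv ≈ 5.98 km/s

r₁ = 58230 + 50340 = 108570 km = 1.0857×10⁸ m.
r₂ = 58230 + 674400 = 732630 km = 7.3263×10⁸ m.
Transfer ellipse a_t = (r₁ + r₂)/2 = 4.206×10⁸ m.
At r₁: circular v_c1 = √(μ/r₁) = 18690 m/s; transfer-perikrone v_p = √[μ(2/r₁ − 1/a_t)] = 24670 m/s.
Δv₁ = v_p − v_c1 = 5977 m/s.
= 5.977 km/s.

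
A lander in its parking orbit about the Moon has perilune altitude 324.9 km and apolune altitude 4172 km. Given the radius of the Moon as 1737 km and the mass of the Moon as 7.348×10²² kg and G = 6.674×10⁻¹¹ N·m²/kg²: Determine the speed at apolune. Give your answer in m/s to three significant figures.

v ≈ 655 m/s

μ = GM = 6.674×10⁻¹¹ × 7.348×10²² = 4.904×10¹² m³/s².
r_p = 1737 + 324.9 = 2061.9 km = 2.0619×10⁶ m.
r_a = 1737 + 4172 = 5909.0 km = 5.9090×10⁶ m.
Semi-major axis a = (r_p + r_a)/2 = 3985.4 km = 3.985×10⁶ m.
Vis-viva: v² = μ(2/r − 1/a) = 4.904×10¹² × (3.385×10⁻⁷ − 2.509×10⁻⁷) = 4.294×10⁵ m²/s².
v = 655.3 m/s.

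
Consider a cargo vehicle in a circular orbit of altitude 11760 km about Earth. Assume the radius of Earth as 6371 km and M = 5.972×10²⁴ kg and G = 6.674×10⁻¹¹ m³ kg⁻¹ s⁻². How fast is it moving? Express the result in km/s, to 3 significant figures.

v ≈ 4.69 km/s

μ = GM = 6.674×10⁻¹¹ × 5.972×10²⁴ = 3.986×10¹⁴ m³/s².
r = 6371 + 11760 = 18131 km = 1.8131×10⁷ m.
For a circular orbit v = √(μ/r) = √(3.986×10¹⁴ / 1.813×10⁷) = √(2.198×10⁷) = 4689 m/s.
That is 4.689 km/s.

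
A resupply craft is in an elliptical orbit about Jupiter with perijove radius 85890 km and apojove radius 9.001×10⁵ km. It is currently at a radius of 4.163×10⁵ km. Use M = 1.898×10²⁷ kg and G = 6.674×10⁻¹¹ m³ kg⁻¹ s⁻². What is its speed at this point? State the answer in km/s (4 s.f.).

μ = GM = 6.674×10⁻¹¹ × 1.898×10²⁷ = 1.267×10¹⁷ m³/s².
Semi-major axis a = (r_p + r_a)/2 = 4.9300×10⁵ km = 4.930×10⁸ m.
Vis-viva: v² = μ(2/r − 1/a) = 1.267×10¹⁷ × (4.804×10⁻⁹ − 2.028×10⁻⁹) = 3.516×10⁸ m²/s².
v = 18750 m/s = 18.75 km/s.

v ≈ 18.75 km/s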